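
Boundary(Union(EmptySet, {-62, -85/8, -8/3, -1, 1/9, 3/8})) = {-62, -85/8, -8/3, -1, 1/9, 3/8}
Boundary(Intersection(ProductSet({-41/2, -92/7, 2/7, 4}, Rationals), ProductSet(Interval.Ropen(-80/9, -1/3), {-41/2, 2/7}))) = EmptySet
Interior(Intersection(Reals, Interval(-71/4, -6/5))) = Interval.open(-71/4, -6/5)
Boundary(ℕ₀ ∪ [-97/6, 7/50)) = {-97/6, 7/50} ∪ (ℕ₀ \ (-97/6, 7/50))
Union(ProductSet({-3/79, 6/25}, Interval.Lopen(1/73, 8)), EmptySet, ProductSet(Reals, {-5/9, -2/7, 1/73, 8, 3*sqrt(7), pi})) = Union(ProductSet({-3/79, 6/25}, Interval.Lopen(1/73, 8)), ProductSet(Reals, {-5/9, -2/7, 1/73, 8, 3*sqrt(7), pi}))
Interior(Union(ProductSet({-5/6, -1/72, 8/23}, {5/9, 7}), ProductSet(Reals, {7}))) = EmptySet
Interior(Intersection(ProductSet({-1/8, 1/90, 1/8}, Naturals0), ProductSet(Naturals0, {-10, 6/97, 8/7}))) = EmptySet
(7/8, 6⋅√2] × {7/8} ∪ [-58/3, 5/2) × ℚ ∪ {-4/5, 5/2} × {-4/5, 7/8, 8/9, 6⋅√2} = ([-58/3, 5/2) × ℚ) ∪ ((7/8, 6⋅√2] × {7/8}) ∪ ({-4/5, 5/2} × {-4/5, 7/8, 8/9, 6⋅√2})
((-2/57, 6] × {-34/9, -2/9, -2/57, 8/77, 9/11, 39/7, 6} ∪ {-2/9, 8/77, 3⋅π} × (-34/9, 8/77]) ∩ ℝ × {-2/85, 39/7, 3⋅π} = ((-2/57, 6] × {39/7}) ∪ ({-2/9, 8/77, 3⋅π} × {-2/85})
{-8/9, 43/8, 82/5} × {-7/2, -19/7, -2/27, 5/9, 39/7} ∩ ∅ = ∅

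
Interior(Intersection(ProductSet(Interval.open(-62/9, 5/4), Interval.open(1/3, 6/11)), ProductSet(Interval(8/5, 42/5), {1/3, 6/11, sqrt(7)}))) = EmptySet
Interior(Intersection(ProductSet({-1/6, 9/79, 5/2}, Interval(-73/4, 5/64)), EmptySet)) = EmptySet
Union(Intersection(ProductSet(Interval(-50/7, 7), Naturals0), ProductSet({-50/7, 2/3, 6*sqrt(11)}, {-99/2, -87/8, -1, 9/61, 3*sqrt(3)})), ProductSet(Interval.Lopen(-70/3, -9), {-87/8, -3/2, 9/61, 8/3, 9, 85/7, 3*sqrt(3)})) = ProductSet(Interval.Lopen(-70/3, -9), {-87/8, -3/2, 9/61, 8/3, 9, 85/7, 3*sqrt(3)})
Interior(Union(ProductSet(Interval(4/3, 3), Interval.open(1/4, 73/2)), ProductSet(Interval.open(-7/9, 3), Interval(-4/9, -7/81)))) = Union(ProductSet(Interval.open(-7/9, 3), Interval.open(-4/9, -7/81)), ProductSet(Interval.open(4/3, 3), Interval.open(1/4, 73/2)))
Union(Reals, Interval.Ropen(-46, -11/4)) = Interval(-oo, oo)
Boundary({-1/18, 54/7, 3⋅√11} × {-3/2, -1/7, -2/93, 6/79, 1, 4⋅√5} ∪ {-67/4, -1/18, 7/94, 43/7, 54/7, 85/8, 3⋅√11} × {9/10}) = ({-67/4, -1/18, 7/94, 43/7, 54/7, 85/8, 3⋅√11} × {9/10}) ∪ ({-1/18, 54/7, 3⋅√11} × {-3/2, -1/7, -2/93, 6/79, 1, 4⋅√5})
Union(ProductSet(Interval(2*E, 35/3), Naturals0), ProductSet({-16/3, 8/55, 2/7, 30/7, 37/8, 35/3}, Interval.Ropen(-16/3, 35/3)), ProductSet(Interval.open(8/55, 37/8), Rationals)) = Union(ProductSet({-16/3, 8/55, 2/7, 30/7, 37/8, 35/3}, Interval.Ropen(-16/3, 35/3)), ProductSet(Interval.open(8/55, 37/8), Rationals), ProductSet(Interval(2*E, 35/3), Naturals0))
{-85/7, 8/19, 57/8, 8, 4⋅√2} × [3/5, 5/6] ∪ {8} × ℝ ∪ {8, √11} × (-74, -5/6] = ({8} × ℝ) ∪ ({8, √11} × (-74, -5/6]) ∪ ({-85/7, 8/19, 57/8, 8, 4⋅√2} × [3/5, 5/6])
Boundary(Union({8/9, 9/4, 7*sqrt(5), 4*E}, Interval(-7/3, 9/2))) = {-7/3, 9/2, 7*sqrt(5), 4*E}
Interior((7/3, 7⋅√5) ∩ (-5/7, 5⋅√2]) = (7/3, 5⋅√2)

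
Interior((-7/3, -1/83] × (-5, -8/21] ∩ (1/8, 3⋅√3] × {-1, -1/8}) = ∅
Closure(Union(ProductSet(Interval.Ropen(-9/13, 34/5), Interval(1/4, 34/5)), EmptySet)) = ProductSet(Interval(-9/13, 34/5), Interval(1/4, 34/5))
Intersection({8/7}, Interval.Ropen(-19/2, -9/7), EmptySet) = EmptySet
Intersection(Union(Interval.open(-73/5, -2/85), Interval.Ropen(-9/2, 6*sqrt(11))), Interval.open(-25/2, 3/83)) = Interval.open(-25/2, 3/83)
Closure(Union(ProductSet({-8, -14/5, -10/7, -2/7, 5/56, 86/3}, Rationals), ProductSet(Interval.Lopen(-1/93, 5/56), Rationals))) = ProductSet(Union({-8, -14/5, -10/7, -2/7, 86/3}, Interval(-1/93, 5/56)), Reals)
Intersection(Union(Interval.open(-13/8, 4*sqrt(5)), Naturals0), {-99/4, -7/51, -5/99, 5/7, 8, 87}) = {-7/51, -5/99, 5/7, 8, 87}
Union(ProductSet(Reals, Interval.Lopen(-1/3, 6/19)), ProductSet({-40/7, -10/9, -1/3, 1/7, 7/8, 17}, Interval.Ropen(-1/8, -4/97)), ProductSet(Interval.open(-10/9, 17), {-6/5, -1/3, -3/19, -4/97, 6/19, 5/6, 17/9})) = Union(ProductSet(Interval.open(-10/9, 17), {-6/5, -1/3, -3/19, -4/97, 6/19, 5/6, 17/9}), ProductSet(Reals, Interval.Lopen(-1/3, 6/19)))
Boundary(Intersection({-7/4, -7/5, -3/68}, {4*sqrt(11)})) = EmptySet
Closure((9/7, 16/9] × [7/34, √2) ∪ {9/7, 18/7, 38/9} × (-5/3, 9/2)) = ({9/7, 18/7, 38/9} × [-5/3, 9/2]) ∪ ({9/7, 16/9} × [7/34, √2]) ∪ ([9/7, 16/9] × {7/34, √2}) ∪ ((9/7, 16/9] × [7/34, √2))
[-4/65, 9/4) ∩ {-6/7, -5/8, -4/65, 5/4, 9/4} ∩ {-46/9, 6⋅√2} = ∅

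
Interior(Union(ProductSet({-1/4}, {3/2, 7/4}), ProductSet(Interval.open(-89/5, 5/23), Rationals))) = EmptySet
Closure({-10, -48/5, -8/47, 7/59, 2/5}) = {-10, -48/5, -8/47, 7/59, 2/5}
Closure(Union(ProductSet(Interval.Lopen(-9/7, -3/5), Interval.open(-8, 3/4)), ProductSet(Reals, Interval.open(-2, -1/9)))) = Union(ProductSet({-9/7, -3/5}, Union(Interval(-8, -2), Interval(-1/9, 3/4))), ProductSet(Interval(-9/7, -3/5), {-8, 3/4}), ProductSet(Interval.Lopen(-9/7, -3/5), Interval.open(-8, 3/4)), ProductSet(Reals, Interval.open(-2, -1/9)), ProductSet(Union(Interval(-oo, -9/7), Interval(-3/5, oo)), {-2, -1/9}))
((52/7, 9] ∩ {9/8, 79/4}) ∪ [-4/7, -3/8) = [-4/7, -3/8)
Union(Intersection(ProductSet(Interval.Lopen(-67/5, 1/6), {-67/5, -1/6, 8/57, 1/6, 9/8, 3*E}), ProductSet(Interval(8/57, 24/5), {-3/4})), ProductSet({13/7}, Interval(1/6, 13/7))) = ProductSet({13/7}, Interval(1/6, 13/7))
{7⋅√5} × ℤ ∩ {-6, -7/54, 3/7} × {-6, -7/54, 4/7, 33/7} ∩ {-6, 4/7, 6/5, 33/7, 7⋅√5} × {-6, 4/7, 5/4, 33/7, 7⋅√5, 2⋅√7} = ∅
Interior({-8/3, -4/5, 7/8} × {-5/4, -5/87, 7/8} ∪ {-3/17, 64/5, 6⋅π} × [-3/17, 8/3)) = ∅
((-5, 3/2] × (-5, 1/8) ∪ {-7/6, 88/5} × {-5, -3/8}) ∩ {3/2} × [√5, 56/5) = ∅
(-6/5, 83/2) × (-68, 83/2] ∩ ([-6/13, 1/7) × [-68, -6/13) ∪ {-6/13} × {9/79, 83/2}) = ({-6/13} × {9/79, 83/2}) ∪ ([-6/13, 1/7) × (-68, -6/13))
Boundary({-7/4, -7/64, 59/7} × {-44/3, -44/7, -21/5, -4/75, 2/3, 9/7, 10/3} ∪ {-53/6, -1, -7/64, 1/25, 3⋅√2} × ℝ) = ({-53/6, -1, -7/64, 1/25, 3⋅√2} × ℝ) ∪ ({-7/4, -7/64, 59/7} × {-44/3, -44/7, -21/5, -4/75, 2/3, 9/7, 10/3})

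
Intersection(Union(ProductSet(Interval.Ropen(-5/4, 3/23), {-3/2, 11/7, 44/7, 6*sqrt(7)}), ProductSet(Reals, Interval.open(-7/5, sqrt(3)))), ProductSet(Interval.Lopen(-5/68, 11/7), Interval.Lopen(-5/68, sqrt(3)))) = ProductSet(Interval.Lopen(-5/68, 11/7), Interval.open(-5/68, sqrt(3)))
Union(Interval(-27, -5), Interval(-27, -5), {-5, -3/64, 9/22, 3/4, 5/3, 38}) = Union({-3/64, 9/22, 3/4, 5/3, 38}, Interval(-27, -5))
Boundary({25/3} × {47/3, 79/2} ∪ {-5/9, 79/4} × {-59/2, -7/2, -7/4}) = ({25/3} × {47/3, 79/2}) ∪ ({-5/9, 79/4} × {-59/2, -7/2, -7/4})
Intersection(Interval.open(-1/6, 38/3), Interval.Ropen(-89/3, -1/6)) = EmptySet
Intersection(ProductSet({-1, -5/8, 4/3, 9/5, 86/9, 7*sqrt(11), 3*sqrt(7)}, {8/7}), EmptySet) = EmptySet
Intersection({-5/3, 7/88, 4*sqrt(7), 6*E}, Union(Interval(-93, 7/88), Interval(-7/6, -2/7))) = {-5/3, 7/88}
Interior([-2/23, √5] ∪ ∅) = (-2/23, √5)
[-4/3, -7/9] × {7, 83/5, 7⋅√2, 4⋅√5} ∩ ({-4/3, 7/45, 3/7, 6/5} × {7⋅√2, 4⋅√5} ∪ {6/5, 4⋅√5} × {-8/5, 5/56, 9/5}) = {-4/3} × {7⋅√2, 4⋅√5}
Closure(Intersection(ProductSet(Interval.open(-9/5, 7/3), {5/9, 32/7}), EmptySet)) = EmptySet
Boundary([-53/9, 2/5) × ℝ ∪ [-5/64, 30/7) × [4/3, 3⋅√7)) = ({-53/9} × ℝ) ∪ ({30/7} × [4/3, 3⋅√7]) ∪ ([2/5, 30/7] × {4/3, 3⋅√7}) ∪ ({-53/9, 2/5} × ((-∞, 4/3] ∪ [3⋅√7, ∞)))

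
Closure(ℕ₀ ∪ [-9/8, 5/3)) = [-9/8, 5/3] ∪ ℕ₀ ∪ (ℕ₀ \ (-9/8, 5/3))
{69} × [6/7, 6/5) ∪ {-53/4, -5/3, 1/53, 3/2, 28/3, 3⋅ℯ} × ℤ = ({69} × [6/7, 6/5)) ∪ ({-53/4, -5/3, 1/53, 3/2, 28/3, 3⋅ℯ} × ℤ)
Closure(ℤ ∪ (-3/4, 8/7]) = ℤ ∪ [-3/4, 8/7]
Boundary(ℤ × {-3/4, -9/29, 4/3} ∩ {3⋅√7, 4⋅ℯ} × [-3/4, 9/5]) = ∅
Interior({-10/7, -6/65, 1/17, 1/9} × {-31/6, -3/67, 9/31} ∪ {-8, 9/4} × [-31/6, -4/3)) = ∅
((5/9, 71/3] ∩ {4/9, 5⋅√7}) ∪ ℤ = ℤ ∪ {5⋅√7}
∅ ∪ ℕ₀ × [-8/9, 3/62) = ℕ₀ × [-8/9, 3/62)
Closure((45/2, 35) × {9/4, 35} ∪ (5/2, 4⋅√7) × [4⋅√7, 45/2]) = ([45/2, 35] × {9/4, 35}) ∪ ([5/2, 4⋅√7] × [4⋅√7, 45/2])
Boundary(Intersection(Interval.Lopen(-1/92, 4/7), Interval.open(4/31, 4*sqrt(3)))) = {4/31, 4/7}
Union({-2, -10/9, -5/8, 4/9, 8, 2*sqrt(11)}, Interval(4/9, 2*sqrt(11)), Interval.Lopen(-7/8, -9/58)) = Union({-2, -10/9, 8}, Interval.Lopen(-7/8, -9/58), Interval(4/9, 2*sqrt(11)))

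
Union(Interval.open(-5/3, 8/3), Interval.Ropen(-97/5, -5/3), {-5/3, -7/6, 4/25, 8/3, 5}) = Union({5}, Interval(-97/5, 8/3))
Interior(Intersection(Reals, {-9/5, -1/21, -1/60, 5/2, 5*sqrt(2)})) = EmptySet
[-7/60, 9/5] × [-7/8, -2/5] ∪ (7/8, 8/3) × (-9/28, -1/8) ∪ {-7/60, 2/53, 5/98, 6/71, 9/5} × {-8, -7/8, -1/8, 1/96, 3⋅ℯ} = ([-7/60, 9/5] × [-7/8, -2/5]) ∪ ((7/8, 8/3) × (-9/28, -1/8)) ∪ ({-7/60, 2/53, 5/98, 6/71, 9/5} × {-8, -7/8, -1/8, 1/96, 3⋅ℯ})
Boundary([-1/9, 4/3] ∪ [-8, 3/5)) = {-8, 4/3}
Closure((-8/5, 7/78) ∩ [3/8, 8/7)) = ∅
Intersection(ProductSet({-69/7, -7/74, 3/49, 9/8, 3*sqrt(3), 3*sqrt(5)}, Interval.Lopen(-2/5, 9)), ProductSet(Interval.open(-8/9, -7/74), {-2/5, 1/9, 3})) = EmptySet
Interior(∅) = ∅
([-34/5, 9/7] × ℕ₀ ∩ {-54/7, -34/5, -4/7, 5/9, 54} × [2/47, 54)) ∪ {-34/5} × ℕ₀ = ({-34/5} × ℕ₀) ∪ ({-34/5, -4/7, 5/9} × {1, 2, …, 53})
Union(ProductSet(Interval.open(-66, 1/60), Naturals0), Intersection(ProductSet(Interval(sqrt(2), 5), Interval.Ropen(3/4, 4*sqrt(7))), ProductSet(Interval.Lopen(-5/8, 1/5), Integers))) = ProductSet(Interval.open(-66, 1/60), Naturals0)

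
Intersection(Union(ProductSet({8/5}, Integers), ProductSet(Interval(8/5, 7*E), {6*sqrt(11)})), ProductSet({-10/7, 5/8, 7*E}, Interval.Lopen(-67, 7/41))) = EmptySet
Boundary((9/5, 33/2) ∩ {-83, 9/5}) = ∅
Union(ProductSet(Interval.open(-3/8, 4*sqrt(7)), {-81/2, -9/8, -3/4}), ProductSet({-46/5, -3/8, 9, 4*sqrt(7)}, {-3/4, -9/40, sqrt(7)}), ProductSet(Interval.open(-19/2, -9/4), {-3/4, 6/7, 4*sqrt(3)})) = Union(ProductSet({-46/5, -3/8, 9, 4*sqrt(7)}, {-3/4, -9/40, sqrt(7)}), ProductSet(Interval.open(-19/2, -9/4), {-3/4, 6/7, 4*sqrt(3)}), ProductSet(Interval.open(-3/8, 4*sqrt(7)), {-81/2, -9/8, -3/4}))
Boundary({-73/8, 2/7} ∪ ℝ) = ∅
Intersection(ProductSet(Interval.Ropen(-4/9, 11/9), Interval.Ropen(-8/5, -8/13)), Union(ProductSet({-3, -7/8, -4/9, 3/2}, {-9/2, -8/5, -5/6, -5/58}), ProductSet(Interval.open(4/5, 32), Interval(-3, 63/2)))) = Union(ProductSet({-4/9}, {-8/5, -5/6}), ProductSet(Interval.open(4/5, 11/9), Interval.Ropen(-8/5, -8/13)))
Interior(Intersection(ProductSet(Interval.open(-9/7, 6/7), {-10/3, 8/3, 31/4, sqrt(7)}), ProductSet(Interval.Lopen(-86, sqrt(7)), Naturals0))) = EmptySet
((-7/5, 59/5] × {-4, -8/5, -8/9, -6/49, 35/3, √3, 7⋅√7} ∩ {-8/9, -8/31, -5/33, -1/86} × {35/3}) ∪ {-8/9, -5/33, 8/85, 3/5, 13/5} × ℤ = ({-8/9, -8/31, -5/33, -1/86} × {35/3}) ∪ ({-8/9, -5/33, 8/85, 3/5, 13/5} × ℤ)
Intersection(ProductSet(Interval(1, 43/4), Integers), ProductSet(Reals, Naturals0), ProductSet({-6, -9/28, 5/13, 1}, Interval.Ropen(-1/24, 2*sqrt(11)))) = ProductSet({1}, Range(0, 7, 1))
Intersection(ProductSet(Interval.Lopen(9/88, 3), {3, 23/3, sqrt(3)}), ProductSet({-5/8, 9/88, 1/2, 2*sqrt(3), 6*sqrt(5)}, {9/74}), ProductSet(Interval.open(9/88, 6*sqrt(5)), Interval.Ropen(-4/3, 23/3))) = EmptySet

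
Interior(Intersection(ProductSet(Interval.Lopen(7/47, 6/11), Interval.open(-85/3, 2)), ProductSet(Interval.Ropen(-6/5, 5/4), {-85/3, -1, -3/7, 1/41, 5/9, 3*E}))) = EmptySet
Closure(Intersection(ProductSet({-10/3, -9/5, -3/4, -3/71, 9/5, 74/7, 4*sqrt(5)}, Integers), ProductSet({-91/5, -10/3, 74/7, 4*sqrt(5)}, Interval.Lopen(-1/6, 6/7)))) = ProductSet({-10/3, 74/7, 4*sqrt(5)}, Range(0, 1, 1))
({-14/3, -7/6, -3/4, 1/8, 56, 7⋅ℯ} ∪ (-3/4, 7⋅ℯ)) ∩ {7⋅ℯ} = {7⋅ℯ}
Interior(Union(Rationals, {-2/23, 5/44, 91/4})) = EmptySet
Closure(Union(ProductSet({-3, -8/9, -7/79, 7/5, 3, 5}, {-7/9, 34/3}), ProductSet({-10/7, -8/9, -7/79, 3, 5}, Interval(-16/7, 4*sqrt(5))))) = Union(ProductSet({-10/7, -8/9, -7/79, 3, 5}, Interval(-16/7, 4*sqrt(5))), ProductSet({-3, -8/9, -7/79, 7/5, 3, 5}, {-7/9, 34/3}))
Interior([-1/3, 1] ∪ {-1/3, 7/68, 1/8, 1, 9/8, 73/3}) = (-1/3, 1)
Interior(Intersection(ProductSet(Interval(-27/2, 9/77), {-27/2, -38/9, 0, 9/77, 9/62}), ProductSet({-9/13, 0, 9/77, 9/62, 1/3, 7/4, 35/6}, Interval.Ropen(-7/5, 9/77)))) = EmptySet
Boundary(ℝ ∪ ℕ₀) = ∅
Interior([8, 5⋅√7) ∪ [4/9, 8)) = (4/9, 5⋅√7)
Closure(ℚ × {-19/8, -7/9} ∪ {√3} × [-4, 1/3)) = (ℝ × {-19/8, -7/9}) ∪ ({√3} × [-4, 1/3])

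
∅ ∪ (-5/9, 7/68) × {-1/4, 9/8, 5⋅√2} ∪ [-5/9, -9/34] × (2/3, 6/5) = ([-5/9, -9/34] × (2/3, 6/5)) ∪ ((-5/9, 7/68) × {-1/4, 9/8, 5⋅√2})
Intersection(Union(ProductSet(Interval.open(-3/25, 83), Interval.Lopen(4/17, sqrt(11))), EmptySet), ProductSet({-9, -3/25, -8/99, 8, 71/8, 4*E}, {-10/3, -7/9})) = EmptySet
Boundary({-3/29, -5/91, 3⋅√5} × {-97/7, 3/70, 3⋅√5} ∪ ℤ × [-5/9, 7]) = (ℤ × [-5/9, 7]) ∪ ({-3/29, -5/91, 3⋅√5} × {-97/7, 3/70, 3⋅√5})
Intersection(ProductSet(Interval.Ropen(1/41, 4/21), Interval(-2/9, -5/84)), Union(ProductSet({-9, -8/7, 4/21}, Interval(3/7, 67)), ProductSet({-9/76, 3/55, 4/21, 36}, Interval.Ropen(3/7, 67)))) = EmptySet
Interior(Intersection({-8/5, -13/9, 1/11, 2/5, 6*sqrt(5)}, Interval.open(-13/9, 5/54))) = EmptySet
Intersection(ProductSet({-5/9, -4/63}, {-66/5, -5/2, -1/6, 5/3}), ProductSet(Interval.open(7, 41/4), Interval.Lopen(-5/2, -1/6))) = EmptySet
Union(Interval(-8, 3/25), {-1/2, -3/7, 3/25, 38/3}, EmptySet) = Union({38/3}, Interval(-8, 3/25))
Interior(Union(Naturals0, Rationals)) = EmptySet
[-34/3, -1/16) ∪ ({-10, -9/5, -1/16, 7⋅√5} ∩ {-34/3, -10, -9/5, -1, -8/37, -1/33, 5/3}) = [-34/3, -1/16)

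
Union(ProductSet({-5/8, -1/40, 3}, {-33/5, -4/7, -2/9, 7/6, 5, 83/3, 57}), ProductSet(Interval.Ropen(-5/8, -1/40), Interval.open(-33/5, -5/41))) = Union(ProductSet({-5/8, -1/40, 3}, {-33/5, -4/7, -2/9, 7/6, 5, 83/3, 57}), ProductSet(Interval.Ropen(-5/8, -1/40), Interval.open(-33/5, -5/41)))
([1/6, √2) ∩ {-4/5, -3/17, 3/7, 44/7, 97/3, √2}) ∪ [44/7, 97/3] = {3/7} ∪ [44/7, 97/3]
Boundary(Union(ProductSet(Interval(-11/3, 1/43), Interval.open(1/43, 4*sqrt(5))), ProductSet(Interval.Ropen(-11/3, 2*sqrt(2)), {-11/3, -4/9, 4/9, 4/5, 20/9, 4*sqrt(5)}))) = Union(ProductSet({-11/3, 1/43}, Interval(1/43, 4*sqrt(5))), ProductSet(Interval(-11/3, 1/43), {1/43, 4*sqrt(5)}), ProductSet(Interval(-11/3, 2*sqrt(2)), {-11/3, -4/9, 4*sqrt(5)}), ProductSet(Union({-11/3}, Interval(1/43, 2*sqrt(2))), {-11/3, -4/9, 4/9, 4/5, 20/9, 4*sqrt(5)}))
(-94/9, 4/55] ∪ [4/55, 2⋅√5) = (-94/9, 2⋅√5)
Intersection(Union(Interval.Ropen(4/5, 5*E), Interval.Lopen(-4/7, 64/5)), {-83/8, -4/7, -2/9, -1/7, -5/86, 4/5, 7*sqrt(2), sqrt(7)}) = {-2/9, -1/7, -5/86, 4/5, 7*sqrt(2), sqrt(7)}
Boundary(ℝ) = ∅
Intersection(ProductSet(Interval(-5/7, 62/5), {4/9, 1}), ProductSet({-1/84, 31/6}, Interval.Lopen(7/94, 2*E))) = ProductSet({-1/84, 31/6}, {4/9, 1})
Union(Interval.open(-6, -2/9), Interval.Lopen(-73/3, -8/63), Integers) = Union(Integers, Interval.Lopen(-73/3, -8/63))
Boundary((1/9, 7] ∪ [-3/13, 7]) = {-3/13, 7}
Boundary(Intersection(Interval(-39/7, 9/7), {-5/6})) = {-5/6}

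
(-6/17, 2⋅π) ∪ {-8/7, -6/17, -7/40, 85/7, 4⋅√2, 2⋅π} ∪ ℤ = ℤ ∪ {-8/7, 85/7} ∪ [-6/17, 2⋅π]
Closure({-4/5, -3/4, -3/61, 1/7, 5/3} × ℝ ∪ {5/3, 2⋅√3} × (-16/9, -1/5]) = ({-4/5, -3/4, -3/61, 1/7, 5/3} × ℝ) ∪ ({5/3, 2⋅√3} × [-16/9, -1/5])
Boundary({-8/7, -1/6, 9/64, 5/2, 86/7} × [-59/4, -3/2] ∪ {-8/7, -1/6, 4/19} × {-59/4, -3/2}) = ({-8/7, -1/6, 4/19} × {-59/4, -3/2}) ∪ ({-8/7, -1/6, 9/64, 5/2, 86/7} × [-59/4, -3/2])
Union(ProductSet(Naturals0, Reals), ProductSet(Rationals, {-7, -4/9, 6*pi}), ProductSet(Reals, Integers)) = Union(ProductSet(Naturals0, Reals), ProductSet(Rationals, {-7, -4/9, 6*pi}), ProductSet(Reals, Integers))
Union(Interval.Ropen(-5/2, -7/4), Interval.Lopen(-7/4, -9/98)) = Union(Interval.Ropen(-5/2, -7/4), Interval.Lopen(-7/4, -9/98))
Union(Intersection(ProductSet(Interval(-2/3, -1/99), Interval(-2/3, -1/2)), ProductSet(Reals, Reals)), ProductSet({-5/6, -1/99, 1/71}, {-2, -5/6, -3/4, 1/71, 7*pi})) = Union(ProductSet({-5/6, -1/99, 1/71}, {-2, -5/6, -3/4, 1/71, 7*pi}), ProductSet(Interval(-2/3, -1/99), Interval(-2/3, -1/2)))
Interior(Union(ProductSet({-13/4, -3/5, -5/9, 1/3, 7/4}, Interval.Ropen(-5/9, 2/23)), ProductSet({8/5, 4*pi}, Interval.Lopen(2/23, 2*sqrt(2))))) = EmptySet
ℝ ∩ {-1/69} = {-1/69}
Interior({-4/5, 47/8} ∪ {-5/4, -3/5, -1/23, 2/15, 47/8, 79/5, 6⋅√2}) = ∅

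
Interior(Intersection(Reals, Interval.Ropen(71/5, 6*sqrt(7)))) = Interval.open(71/5, 6*sqrt(7))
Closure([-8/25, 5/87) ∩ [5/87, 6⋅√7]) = ∅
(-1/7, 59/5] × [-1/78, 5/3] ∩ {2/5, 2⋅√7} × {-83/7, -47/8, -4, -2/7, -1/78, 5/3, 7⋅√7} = {2/5, 2⋅√7} × {-1/78, 5/3}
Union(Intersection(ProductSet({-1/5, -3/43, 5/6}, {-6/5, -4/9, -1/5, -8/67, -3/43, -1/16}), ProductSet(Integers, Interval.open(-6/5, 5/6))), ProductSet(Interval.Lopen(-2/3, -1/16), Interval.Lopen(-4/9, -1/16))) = ProductSet(Interval.Lopen(-2/3, -1/16), Interval.Lopen(-4/9, -1/16))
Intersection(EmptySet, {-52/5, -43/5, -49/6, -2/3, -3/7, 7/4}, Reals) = EmptySet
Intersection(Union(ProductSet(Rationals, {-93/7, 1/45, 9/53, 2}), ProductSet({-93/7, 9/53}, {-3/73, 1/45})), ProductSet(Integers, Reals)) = ProductSet(Integers, {-93/7, 1/45, 9/53, 2})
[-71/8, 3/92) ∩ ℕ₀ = {0}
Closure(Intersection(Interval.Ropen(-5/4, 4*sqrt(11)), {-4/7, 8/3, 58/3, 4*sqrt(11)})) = {-4/7, 8/3}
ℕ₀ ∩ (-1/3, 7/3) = {0, 1, 2}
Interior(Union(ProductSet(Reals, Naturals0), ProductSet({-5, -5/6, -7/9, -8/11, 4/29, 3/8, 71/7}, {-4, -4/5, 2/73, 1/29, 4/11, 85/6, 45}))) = EmptySet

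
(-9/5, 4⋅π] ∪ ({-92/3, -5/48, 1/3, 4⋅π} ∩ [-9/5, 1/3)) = (-9/5, 4⋅π]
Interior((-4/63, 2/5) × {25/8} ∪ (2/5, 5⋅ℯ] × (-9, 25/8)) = (2/5, 5⋅ℯ) × (-9, 25/8)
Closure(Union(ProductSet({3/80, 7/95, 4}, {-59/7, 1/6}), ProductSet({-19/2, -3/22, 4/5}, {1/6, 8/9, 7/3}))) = Union(ProductSet({-19/2, -3/22, 4/5}, {1/6, 8/9, 7/3}), ProductSet({3/80, 7/95, 4}, {-59/7, 1/6}))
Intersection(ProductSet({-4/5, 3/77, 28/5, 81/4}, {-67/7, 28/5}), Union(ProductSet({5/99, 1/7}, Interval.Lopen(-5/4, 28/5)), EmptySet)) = EmptySet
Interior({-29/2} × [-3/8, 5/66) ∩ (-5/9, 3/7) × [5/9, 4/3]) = ∅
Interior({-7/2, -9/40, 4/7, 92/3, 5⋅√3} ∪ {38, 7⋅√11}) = ∅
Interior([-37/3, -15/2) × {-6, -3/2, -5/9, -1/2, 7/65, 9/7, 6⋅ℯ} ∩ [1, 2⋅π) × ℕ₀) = ∅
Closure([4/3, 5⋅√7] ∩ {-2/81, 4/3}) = {4/3}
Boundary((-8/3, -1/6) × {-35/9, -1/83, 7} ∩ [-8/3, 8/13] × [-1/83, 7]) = [-8/3, -1/6] × {-1/83, 7}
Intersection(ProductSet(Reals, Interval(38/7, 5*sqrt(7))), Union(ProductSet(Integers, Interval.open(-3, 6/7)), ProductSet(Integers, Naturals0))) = ProductSet(Integers, Range(6, 14, 1))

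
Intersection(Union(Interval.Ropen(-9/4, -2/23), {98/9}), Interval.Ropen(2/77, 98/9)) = EmptySet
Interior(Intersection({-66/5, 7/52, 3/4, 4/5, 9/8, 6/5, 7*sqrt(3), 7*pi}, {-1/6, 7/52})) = EmptySet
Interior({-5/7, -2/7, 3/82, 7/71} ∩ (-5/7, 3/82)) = ∅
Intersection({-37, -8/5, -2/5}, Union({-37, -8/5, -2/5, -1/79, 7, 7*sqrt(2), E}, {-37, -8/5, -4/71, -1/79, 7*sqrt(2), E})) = {-37, -8/5, -2/5}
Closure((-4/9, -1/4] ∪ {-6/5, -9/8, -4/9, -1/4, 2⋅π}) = {-6/5, -9/8, 2⋅π} ∪ [-4/9, -1/4]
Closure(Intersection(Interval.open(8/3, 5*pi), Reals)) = Interval(8/3, 5*pi)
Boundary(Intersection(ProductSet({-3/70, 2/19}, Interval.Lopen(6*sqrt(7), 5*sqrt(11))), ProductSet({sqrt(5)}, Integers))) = EmptySet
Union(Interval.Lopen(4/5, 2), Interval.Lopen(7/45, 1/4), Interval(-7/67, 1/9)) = Union(Interval(-7/67, 1/9), Interval.Lopen(7/45, 1/4), Interval.Lopen(4/5, 2))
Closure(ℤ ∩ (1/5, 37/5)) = {1, 2, …, 7}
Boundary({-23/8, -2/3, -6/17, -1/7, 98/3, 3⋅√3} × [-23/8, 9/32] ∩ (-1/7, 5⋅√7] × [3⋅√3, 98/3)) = ∅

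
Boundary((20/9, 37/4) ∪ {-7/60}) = {-7/60, 20/9, 37/4}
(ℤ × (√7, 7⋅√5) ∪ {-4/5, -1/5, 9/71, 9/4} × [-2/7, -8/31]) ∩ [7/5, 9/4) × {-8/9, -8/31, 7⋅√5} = ∅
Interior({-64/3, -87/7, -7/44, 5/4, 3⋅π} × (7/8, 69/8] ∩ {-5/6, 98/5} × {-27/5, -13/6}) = ∅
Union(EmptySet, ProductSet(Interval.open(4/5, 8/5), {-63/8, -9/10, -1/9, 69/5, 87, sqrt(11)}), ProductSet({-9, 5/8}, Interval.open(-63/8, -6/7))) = Union(ProductSet({-9, 5/8}, Interval.open(-63/8, -6/7)), ProductSet(Interval.open(4/5, 8/5), {-63/8, -9/10, -1/9, 69/5, 87, sqrt(11)}))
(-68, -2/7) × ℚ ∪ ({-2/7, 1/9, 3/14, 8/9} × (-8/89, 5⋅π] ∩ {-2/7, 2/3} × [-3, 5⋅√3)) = ((-68, -2/7) × ℚ) ∪ ({-2/7} × (-8/89, 5⋅√3))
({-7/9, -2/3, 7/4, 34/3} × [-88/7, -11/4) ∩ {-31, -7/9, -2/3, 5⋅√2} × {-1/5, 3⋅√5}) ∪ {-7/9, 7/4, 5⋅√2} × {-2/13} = {-7/9, 7/4, 5⋅√2} × {-2/13}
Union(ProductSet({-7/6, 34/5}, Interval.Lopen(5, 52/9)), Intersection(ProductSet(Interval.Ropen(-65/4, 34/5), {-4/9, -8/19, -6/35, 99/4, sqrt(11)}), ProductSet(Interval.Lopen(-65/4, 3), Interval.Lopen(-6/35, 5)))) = Union(ProductSet({-7/6, 34/5}, Interval.Lopen(5, 52/9)), ProductSet(Interval.Lopen(-65/4, 3), {sqrt(11)}))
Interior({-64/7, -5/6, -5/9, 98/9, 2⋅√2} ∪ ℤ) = ∅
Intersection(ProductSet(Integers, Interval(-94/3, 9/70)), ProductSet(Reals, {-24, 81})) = ProductSet(Integers, {-24})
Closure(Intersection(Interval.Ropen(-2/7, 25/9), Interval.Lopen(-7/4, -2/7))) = {-2/7}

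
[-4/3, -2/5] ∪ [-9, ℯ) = [-9, ℯ)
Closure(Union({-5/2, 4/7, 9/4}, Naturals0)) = Union({-5/2, 4/7, 9/4}, Naturals0)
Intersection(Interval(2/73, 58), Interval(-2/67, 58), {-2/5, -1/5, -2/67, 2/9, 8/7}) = {2/9, 8/7}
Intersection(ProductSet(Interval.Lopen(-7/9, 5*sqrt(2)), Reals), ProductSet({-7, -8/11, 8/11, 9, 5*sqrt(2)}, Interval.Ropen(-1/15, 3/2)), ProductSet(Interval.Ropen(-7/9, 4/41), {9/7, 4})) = ProductSet({-8/11}, {9/7})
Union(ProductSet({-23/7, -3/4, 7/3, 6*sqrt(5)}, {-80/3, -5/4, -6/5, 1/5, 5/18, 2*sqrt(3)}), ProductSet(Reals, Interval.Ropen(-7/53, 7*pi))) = Union(ProductSet({-23/7, -3/4, 7/3, 6*sqrt(5)}, {-80/3, -5/4, -6/5, 1/5, 5/18, 2*sqrt(3)}), ProductSet(Reals, Interval.Ropen(-7/53, 7*pi)))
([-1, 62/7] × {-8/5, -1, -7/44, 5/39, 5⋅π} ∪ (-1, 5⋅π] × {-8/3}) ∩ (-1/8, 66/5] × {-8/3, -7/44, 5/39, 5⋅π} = ((-1/8, 66/5] × {-8/3}) ∪ ((-1/8, 62/7] × {-7/44, 5/39, 5⋅π})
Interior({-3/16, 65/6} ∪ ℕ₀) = ∅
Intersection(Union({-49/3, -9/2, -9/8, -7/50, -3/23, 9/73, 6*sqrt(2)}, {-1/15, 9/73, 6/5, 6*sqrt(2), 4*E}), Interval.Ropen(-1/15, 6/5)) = {-1/15, 9/73}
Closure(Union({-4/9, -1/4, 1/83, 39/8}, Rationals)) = Reals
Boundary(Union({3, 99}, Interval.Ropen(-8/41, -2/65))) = {-8/41, -2/65, 3, 99}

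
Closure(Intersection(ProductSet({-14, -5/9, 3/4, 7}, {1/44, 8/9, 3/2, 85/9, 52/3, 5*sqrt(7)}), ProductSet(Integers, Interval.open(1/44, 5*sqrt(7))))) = ProductSet({-14, 7}, {8/9, 3/2, 85/9})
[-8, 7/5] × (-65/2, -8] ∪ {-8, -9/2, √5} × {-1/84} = ({-8, -9/2, √5} × {-1/84}) ∪ ([-8, 7/5] × (-65/2, -8])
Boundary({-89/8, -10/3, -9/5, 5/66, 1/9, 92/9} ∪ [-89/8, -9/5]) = {-89/8, -9/5, 5/66, 1/9, 92/9}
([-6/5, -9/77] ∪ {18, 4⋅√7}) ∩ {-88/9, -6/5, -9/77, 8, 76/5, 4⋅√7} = {-6/5, -9/77, 4⋅√7}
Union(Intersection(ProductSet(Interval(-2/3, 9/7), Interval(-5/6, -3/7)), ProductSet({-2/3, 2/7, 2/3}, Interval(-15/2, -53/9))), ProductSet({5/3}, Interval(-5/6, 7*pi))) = ProductSet({5/3}, Interval(-5/6, 7*pi))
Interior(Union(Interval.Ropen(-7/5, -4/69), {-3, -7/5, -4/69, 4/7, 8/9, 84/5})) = Interval.open(-7/5, -4/69)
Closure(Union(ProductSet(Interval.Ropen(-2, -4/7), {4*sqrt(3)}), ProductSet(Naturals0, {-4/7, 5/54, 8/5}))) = Union(ProductSet(Interval(-2, -4/7), {4*sqrt(3)}), ProductSet(Naturals0, {-4/7, 5/54, 8/5}))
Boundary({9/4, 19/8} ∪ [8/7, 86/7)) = {8/7, 86/7}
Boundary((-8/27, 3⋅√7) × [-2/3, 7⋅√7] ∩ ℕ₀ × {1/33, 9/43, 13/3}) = {0, 1, …, 7} × {1/33, 9/43, 13/3}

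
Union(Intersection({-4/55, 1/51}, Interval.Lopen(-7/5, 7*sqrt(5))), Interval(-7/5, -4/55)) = Union({1/51}, Interval(-7/5, -4/55))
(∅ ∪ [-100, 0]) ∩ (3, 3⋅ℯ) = ∅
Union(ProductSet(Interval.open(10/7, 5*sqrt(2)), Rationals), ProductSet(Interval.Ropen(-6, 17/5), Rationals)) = ProductSet(Interval.Ropen(-6, 5*sqrt(2)), Rationals)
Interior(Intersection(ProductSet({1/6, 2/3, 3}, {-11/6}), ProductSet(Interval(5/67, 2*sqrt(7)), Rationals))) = EmptySet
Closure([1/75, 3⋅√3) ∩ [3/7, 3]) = [3/7, 3]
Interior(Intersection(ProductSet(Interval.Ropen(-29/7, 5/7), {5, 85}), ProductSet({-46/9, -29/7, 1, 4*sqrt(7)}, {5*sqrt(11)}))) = EmptySet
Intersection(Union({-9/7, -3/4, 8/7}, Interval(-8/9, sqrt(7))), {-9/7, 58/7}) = {-9/7}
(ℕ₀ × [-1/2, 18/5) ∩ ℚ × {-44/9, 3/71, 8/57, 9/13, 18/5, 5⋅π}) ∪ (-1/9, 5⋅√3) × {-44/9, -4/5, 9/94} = (ℕ₀ × {3/71, 8/57, 9/13}) ∪ ((-1/9, 5⋅√3) × {-44/9, -4/5, 9/94})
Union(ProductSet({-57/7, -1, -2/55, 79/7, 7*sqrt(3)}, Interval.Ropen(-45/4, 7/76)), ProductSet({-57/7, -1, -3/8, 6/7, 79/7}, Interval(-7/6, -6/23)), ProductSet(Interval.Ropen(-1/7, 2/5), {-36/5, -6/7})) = Union(ProductSet({-57/7, -1, -3/8, 6/7, 79/7}, Interval(-7/6, -6/23)), ProductSet({-57/7, -1, -2/55, 79/7, 7*sqrt(3)}, Interval.Ropen(-45/4, 7/76)), ProductSet(Interval.Ropen(-1/7, 2/5), {-36/5, -6/7}))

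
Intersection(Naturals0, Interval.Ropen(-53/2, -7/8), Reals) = EmptySet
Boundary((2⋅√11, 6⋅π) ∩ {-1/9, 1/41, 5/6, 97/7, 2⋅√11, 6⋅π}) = {97/7}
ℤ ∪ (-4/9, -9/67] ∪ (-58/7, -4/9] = ℤ ∪ (-58/7, -9/67]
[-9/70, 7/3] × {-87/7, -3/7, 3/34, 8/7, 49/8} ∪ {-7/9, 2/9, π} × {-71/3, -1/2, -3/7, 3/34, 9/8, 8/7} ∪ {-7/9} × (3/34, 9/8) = ({-7/9} × (3/34, 9/8)) ∪ ({-7/9, 2/9, π} × {-71/3, -1/2, -3/7, 3/34, 9/8, 8/7}) ∪ ([-9/70, 7/3] × {-87/7, -3/7, 3/34, 8/7, 49/8})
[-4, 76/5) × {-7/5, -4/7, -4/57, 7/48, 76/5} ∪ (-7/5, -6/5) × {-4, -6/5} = ((-7/5, -6/5) × {-4, -6/5}) ∪ ([-4, 76/5) × {-7/5, -4/7, -4/57, 7/48, 76/5})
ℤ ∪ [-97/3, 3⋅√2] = ℤ ∪ [-97/3, 3⋅√2]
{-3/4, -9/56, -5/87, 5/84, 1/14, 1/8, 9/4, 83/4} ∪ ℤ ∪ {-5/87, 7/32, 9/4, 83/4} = ℤ ∪ {-3/4, -9/56, -5/87, 5/84, 1/14, 1/8, 7/32, 9/4, 83/4}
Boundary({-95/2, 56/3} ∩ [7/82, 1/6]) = ∅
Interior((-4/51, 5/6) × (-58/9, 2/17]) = (-4/51, 5/6) × (-58/9, 2/17)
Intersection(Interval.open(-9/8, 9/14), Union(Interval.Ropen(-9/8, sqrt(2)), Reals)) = Interval.open(-9/8, 9/14)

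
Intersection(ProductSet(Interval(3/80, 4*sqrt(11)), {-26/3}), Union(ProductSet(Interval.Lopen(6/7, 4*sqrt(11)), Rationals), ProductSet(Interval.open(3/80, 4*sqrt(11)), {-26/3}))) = ProductSet(Interval.Lopen(3/80, 4*sqrt(11)), {-26/3})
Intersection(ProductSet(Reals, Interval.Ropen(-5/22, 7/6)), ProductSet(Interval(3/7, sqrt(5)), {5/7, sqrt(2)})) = ProductSet(Interval(3/7, sqrt(5)), {5/7})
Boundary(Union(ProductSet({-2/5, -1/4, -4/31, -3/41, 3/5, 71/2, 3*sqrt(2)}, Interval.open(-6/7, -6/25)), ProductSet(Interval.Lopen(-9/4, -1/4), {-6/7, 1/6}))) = Union(ProductSet({-2/5, -1/4, -4/31, -3/41, 3/5, 71/2, 3*sqrt(2)}, Interval(-6/7, -6/25)), ProductSet(Interval(-9/4, -1/4), {-6/7, 1/6}))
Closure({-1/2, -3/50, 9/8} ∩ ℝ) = {-1/2, -3/50, 9/8}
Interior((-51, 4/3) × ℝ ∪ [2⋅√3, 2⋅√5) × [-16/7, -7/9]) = ((-51, 4/3) × (-∞, ∞)) ∪ ((2⋅√3, 2⋅√5) × (-16/7, -7/9))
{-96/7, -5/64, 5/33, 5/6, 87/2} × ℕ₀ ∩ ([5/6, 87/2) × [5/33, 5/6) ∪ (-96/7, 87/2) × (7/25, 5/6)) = ∅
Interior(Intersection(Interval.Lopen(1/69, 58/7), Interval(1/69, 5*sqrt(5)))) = Interval.open(1/69, 58/7)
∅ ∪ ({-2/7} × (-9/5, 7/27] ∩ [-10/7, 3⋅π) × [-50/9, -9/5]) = ∅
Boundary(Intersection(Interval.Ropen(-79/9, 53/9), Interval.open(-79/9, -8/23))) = {-79/9, -8/23}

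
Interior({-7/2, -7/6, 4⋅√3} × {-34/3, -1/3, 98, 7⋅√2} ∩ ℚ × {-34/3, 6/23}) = ∅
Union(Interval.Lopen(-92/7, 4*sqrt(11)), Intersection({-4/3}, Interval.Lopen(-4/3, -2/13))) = Interval.Lopen(-92/7, 4*sqrt(11))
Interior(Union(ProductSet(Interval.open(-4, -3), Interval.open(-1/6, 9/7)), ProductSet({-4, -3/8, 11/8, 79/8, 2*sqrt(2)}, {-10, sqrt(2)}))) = ProductSet(Interval.open(-4, -3), Interval.open(-1/6, 9/7))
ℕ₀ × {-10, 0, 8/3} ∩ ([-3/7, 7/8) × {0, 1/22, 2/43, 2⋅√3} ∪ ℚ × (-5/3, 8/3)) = ℕ₀ × {0}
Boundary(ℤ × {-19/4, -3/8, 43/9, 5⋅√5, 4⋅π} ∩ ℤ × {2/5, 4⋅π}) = ℤ × {4⋅π}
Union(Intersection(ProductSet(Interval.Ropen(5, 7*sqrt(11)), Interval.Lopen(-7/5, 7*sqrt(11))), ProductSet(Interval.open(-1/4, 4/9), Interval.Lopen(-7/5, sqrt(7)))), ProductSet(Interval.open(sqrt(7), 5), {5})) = ProductSet(Interval.open(sqrt(7), 5), {5})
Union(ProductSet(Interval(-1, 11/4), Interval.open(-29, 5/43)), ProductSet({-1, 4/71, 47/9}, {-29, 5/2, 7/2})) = Union(ProductSet({-1, 4/71, 47/9}, {-29, 5/2, 7/2}), ProductSet(Interval(-1, 11/4), Interval.open(-29, 5/43)))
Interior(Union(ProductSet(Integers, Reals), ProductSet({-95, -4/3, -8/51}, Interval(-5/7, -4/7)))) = EmptySet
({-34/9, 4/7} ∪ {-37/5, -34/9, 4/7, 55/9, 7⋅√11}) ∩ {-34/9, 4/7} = {-34/9, 4/7}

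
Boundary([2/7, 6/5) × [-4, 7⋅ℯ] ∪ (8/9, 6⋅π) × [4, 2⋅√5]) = ({2/7} × [-4, 7⋅ℯ]) ∪ ([2/7, 6/5] × {-4, 7⋅ℯ}) ∪ ({6⋅π} × [4, 2⋅√5]) ∪ ([6/5, 6⋅π] × {4, 2⋅√5}) ∪ ({2/7, 6/5} × ([-4, 4] ∪ [2⋅√5, 7⋅ℯ]))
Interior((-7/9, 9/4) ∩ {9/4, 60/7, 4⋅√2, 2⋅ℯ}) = ∅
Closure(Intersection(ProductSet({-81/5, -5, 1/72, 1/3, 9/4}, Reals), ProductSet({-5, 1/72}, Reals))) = ProductSet({-5, 1/72}, Reals)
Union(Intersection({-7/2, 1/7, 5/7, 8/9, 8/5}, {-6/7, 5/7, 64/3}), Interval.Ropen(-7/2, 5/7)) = Interval(-7/2, 5/7)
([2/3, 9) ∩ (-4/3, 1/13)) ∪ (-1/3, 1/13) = (-1/3, 1/13)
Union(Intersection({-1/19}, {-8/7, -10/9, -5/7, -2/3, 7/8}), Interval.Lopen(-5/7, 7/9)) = Interval.Lopen(-5/7, 7/9)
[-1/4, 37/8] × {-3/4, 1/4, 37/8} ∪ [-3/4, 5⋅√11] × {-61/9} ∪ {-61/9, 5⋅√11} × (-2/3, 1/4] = ([-1/4, 37/8] × {-3/4, 1/4, 37/8}) ∪ ([-3/4, 5⋅√11] × {-61/9}) ∪ ({-61/9, 5⋅√11} × (-2/3, 1/4])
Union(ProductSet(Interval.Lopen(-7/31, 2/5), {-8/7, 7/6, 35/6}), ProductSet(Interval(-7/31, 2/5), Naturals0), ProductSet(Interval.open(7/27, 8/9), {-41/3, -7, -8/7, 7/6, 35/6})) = Union(ProductSet(Interval(-7/31, 2/5), Naturals0), ProductSet(Interval.Lopen(-7/31, 2/5), {-8/7, 7/6, 35/6}), ProductSet(Interval.open(7/27, 8/9), {-41/3, -7, -8/7, 7/6, 35/6}))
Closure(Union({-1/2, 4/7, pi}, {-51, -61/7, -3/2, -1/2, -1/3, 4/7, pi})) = {-51, -61/7, -3/2, -1/2, -1/3, 4/7, pi}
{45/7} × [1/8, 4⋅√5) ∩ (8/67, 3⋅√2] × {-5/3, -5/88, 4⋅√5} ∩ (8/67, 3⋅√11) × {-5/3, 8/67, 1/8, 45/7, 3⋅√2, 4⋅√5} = ∅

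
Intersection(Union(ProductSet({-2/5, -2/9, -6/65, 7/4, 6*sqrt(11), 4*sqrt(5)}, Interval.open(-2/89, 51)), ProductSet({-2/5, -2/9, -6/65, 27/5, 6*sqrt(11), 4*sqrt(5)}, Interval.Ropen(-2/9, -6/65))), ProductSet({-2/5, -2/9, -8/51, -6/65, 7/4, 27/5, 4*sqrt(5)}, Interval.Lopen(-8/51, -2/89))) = ProductSet({-2/5, -2/9, -6/65, 27/5, 4*sqrt(5)}, Interval.open(-8/51, -6/65))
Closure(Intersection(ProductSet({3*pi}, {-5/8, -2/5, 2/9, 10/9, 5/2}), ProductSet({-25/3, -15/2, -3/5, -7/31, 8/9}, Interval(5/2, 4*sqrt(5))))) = EmptySet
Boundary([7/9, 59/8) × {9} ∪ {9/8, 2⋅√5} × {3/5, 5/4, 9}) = ([7/9, 59/8] × {9}) ∪ ({9/8, 2⋅√5} × {3/5, 5/4, 9})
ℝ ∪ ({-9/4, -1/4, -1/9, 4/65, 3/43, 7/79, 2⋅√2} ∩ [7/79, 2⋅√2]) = ℝ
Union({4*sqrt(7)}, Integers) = Union({4*sqrt(7)}, Integers)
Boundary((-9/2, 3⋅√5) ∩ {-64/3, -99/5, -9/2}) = ∅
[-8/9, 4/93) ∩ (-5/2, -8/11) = [-8/9, -8/11)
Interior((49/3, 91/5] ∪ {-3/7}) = (49/3, 91/5)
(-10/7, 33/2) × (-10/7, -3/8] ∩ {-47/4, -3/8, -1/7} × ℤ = {-3/8, -1/7} × {-1}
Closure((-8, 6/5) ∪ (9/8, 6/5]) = [-8, 6/5]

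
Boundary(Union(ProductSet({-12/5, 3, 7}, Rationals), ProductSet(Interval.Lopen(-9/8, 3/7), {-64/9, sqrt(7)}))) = Union(ProductSet({-12/5, 3, 7}, Reals), ProductSet(Interval(-9/8, 3/7), {-64/9, sqrt(7)}))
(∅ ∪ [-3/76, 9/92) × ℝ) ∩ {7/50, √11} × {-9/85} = ∅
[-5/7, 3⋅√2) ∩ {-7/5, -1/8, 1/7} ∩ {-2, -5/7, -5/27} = ∅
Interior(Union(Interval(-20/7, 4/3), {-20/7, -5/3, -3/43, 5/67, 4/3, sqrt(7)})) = Interval.open(-20/7, 4/3)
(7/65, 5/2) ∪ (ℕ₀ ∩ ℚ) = ℕ₀ ∪ (7/65, 5/2)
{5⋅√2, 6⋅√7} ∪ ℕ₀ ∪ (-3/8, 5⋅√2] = (-3/8, 5⋅√2] ∪ ℕ₀ ∪ {6⋅√7}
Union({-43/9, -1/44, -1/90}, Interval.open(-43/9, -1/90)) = Interval(-43/9, -1/90)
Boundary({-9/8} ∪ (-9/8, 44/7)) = {-9/8, 44/7}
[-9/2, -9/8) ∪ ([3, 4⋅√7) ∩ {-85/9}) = [-9/2, -9/8)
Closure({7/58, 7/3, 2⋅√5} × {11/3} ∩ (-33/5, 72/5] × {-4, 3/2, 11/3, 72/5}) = {7/58, 7/3, 2⋅√5} × {11/3}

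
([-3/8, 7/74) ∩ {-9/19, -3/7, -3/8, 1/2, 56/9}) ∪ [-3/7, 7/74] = [-3/7, 7/74]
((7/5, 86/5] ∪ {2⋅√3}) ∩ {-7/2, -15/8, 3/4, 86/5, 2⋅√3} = {86/5, 2⋅√3}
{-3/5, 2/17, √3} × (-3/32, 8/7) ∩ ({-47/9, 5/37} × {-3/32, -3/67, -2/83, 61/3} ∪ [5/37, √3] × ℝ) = {√3} × (-3/32, 8/7)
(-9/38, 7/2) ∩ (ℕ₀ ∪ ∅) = {0, 1, 2, 3}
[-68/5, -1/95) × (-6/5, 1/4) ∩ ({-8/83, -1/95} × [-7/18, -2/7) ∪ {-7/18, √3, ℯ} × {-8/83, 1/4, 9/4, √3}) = ({-7/18} × {-8/83}) ∪ ({-8/83} × [-7/18, -2/7))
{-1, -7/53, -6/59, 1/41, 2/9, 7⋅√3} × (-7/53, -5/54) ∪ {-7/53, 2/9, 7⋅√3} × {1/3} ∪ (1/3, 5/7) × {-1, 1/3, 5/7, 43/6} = ({-7/53, 2/9, 7⋅√3} × {1/3}) ∪ ((1/3, 5/7) × {-1, 1/3, 5/7, 43/6}) ∪ ({-1, -7/53, -6/59, 1/41, 2/9, 7⋅√3} × (-7/53, -5/54))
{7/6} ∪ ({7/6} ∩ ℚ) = {7/6}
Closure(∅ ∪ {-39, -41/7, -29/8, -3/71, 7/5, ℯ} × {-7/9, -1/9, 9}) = {-39, -41/7, -29/8, -3/71, 7/5, ℯ} × {-7/9, -1/9, 9}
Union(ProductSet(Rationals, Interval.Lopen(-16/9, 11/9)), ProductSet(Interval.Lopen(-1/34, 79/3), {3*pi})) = Union(ProductSet(Interval.Lopen(-1/34, 79/3), {3*pi}), ProductSet(Rationals, Interval.Lopen(-16/9, 11/9)))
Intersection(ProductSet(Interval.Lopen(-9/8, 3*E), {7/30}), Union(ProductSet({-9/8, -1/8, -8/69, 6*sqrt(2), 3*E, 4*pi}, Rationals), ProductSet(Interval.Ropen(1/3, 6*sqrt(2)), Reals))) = ProductSet(Union({-1/8, -8/69}, Interval(1/3, 3*E)), {7/30})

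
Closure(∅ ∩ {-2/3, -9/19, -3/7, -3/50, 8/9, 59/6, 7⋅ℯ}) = ∅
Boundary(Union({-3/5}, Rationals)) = Reals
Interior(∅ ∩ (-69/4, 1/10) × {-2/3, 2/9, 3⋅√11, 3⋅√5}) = ∅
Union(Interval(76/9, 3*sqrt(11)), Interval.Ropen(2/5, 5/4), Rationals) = Union(Interval(2/5, 5/4), Interval(76/9, 3*sqrt(11)), Rationals)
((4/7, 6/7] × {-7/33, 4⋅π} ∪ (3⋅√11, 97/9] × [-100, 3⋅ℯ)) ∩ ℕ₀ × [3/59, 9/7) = {10} × [3/59, 9/7)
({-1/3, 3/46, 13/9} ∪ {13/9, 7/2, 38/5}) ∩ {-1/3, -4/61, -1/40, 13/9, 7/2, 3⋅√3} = {-1/3, 13/9, 7/2}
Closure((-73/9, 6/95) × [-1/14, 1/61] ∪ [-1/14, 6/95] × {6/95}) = ([-1/14, 6/95] × {6/95}) ∪ ([-73/9, 6/95] × [-1/14, 1/61])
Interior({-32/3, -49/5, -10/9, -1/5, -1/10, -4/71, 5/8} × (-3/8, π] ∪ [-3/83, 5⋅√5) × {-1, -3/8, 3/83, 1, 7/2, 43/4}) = ∅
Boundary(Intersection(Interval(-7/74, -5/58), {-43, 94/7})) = EmptySet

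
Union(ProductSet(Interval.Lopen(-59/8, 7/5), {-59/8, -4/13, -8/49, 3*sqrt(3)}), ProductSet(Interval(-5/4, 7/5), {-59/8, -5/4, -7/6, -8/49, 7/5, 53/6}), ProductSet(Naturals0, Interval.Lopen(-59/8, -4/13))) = Union(ProductSet(Interval.Lopen(-59/8, 7/5), {-59/8, -4/13, -8/49, 3*sqrt(3)}), ProductSet(Interval(-5/4, 7/5), {-59/8, -5/4, -7/6, -8/49, 7/5, 53/6}), ProductSet(Naturals0, Interval.Lopen(-59/8, -4/13)))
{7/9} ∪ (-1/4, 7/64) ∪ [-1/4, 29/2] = [-1/4, 29/2]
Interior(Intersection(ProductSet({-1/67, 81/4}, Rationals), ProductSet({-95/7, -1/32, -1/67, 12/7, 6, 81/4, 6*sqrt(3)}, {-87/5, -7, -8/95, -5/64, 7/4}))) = EmptySet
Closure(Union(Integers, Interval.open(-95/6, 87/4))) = Union(Integers, Interval(-95/6, 87/4))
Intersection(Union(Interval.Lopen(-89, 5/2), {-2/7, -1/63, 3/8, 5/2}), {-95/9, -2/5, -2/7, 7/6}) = {-95/9, -2/5, -2/7, 7/6}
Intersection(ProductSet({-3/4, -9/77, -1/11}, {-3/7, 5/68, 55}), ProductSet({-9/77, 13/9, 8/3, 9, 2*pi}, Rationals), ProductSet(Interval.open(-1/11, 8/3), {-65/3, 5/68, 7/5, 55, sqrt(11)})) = EmptySet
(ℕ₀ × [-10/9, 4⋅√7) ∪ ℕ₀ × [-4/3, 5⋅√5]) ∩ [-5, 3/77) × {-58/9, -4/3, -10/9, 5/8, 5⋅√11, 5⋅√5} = {0} × {-4/3, -10/9, 5/8, 5⋅√5}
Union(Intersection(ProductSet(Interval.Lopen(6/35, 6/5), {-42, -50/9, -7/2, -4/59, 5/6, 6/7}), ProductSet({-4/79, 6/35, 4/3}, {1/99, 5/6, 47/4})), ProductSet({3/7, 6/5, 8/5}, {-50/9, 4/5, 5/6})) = ProductSet({3/7, 6/5, 8/5}, {-50/9, 4/5, 5/6})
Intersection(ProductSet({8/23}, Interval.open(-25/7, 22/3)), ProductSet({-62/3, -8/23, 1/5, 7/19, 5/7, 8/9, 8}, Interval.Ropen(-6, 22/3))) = EmptySet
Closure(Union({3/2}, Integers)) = Union({3/2}, Integers)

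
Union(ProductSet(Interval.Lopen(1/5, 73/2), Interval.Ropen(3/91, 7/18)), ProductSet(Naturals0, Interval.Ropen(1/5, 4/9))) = Union(ProductSet(Interval.Lopen(1/5, 73/2), Interval.Ropen(3/91, 7/18)), ProductSet(Naturals0, Interval.Ropen(1/5, 4/9)))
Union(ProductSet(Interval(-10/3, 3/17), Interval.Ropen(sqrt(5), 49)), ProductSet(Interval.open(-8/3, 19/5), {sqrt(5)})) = Union(ProductSet(Interval(-10/3, 3/17), Interval.Ropen(sqrt(5), 49)), ProductSet(Interval.open(-8/3, 19/5), {sqrt(5)}))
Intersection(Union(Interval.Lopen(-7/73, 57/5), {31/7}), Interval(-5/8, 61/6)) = Interval.Lopen(-7/73, 61/6)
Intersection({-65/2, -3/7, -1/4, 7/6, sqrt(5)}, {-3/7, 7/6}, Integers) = EmptySet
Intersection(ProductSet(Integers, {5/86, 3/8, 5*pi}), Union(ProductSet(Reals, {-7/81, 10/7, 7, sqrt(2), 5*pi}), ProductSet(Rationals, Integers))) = ProductSet(Integers, {5*pi})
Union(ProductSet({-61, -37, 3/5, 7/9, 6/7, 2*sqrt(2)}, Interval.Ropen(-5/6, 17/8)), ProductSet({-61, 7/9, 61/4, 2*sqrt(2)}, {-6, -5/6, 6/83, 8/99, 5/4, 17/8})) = Union(ProductSet({-61, 7/9, 61/4, 2*sqrt(2)}, {-6, -5/6, 6/83, 8/99, 5/4, 17/8}), ProductSet({-61, -37, 3/5, 7/9, 6/7, 2*sqrt(2)}, Interval.Ropen(-5/6, 17/8)))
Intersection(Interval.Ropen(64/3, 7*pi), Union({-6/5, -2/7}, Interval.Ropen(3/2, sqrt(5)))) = EmptySet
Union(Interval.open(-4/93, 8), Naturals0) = Union(Interval.Lopen(-4/93, 8), Naturals0)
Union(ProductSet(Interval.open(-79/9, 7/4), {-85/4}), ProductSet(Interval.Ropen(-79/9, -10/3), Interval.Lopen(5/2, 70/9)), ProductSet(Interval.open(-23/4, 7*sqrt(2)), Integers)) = Union(ProductSet(Interval.Ropen(-79/9, -10/3), Interval.Lopen(5/2, 70/9)), ProductSet(Interval.open(-79/9, 7/4), {-85/4}), ProductSet(Interval.open(-23/4, 7*sqrt(2)), Integers))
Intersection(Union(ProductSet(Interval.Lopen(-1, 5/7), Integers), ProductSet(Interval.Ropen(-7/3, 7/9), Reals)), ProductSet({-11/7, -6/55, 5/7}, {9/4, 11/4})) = ProductSet({-11/7, -6/55, 5/7}, {9/4, 11/4})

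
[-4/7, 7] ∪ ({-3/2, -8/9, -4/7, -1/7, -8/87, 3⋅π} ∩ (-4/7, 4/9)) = [-4/7, 7]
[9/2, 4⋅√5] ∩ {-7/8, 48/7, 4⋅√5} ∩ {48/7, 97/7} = {48/7}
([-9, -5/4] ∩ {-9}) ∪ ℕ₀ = {-9} ∪ ℕ₀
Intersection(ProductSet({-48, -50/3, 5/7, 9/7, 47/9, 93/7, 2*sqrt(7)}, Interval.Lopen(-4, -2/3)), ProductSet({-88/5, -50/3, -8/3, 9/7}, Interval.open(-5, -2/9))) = ProductSet({-50/3, 9/7}, Interval.Lopen(-4, -2/3))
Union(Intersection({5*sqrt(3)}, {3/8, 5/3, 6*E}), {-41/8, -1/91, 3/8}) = {-41/8, -1/91, 3/8}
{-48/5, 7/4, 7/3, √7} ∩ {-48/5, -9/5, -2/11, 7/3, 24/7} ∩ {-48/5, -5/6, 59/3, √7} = {-48/5}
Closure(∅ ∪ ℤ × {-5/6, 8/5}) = ℤ × {-5/6, 8/5}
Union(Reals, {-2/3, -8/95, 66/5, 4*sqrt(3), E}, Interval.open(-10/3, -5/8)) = Interval(-oo, oo)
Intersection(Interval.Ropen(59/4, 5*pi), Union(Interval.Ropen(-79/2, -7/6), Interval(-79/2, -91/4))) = EmptySet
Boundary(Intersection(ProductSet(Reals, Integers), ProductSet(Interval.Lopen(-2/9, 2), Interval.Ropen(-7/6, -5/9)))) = ProductSet(Interval(-2/9, 2), Range(-1, 0, 1))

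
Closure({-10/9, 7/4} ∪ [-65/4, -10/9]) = [-65/4, -10/9] ∪ {7/4}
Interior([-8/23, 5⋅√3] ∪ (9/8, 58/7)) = (-8/23, 5⋅√3)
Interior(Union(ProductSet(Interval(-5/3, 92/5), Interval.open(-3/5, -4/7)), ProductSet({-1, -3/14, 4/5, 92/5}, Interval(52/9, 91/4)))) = ProductSet(Interval.open(-5/3, 92/5), Interval.open(-3/5, -4/7))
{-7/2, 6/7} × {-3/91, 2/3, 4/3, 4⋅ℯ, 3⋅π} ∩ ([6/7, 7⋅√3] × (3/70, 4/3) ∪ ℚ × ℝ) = {-7/2, 6/7} × {-3/91, 2/3, 4/3, 4⋅ℯ, 3⋅π}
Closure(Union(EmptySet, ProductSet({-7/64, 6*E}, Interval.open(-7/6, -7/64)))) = ProductSet({-7/64, 6*E}, Interval(-7/6, -7/64))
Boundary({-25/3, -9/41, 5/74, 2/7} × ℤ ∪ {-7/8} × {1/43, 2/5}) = ({-7/8} × {1/43, 2/5}) ∪ ({-25/3, -9/41, 5/74, 2/7} × ℤ)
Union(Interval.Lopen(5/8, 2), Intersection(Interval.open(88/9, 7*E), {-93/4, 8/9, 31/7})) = Interval.Lopen(5/8, 2)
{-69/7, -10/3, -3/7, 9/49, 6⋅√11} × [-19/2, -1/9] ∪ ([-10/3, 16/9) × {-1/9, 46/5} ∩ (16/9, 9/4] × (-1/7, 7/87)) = {-69/7, -10/3, -3/7, 9/49, 6⋅√11} × [-19/2, -1/9]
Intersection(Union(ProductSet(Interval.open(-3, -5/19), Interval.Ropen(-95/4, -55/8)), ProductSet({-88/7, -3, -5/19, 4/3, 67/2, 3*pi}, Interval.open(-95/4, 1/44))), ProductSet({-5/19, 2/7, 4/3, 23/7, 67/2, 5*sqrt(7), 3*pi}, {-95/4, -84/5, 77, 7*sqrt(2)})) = ProductSet({-5/19, 4/3, 67/2, 3*pi}, {-84/5})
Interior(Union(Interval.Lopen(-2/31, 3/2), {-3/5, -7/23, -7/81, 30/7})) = Interval.open(-2/31, 3/2)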